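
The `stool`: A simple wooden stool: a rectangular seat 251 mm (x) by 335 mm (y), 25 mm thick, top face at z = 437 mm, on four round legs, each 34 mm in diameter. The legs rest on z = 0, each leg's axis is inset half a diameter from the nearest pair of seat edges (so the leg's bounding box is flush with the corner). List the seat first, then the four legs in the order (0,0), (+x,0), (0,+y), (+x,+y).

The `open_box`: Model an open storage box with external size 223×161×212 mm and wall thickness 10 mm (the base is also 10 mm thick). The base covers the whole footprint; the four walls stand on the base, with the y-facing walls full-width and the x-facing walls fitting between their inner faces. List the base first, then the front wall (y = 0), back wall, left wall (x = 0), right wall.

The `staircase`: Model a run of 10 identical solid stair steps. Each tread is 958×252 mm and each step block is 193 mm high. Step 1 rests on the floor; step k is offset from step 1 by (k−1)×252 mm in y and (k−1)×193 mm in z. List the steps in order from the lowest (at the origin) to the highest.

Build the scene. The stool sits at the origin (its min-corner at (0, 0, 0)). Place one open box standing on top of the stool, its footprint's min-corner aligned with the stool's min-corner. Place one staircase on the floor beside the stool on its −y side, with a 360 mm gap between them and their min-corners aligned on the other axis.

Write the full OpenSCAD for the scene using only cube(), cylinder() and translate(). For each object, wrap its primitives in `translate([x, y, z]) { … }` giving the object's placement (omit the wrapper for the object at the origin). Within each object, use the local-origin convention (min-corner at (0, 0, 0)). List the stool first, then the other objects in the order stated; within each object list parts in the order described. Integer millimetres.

translate([0, 0, 412]) cube([251, 335, 25]);
translate([17, 17, 0]) cylinder(h = 412, r = 17);
translate([234, 17, 0]) cylinder(h = 412, r = 17);
translate([17, 318, 0]) cylinder(h = 412, r = 17);
translate([234, 318, 0]) cylinder(h = 412, r = 17);
translate([0, 0, 437]) {
  cube([223, 161, 10]);
  translate([0, 0, 10]) cube([223, 10, 202]);
  translate([0, 151, 10]) cube([223, 10, 202]);
  translate([0, 10, 10]) cube([10, 141, 202]);
  translate([213, 10, 10]) cube([10, 141, 202]);
}
translate([0, -2880, 0]) {
  cube([958, 252, 193]);
  translate([0, 252, 193]) cube([958, 252, 193]);
  translate([0, 504, 386]) cube([958, 252, 193]);
  translate([0, 756, 579]) cube([958, 252, 193]);
  translate([0, 1008, 772]) cube([958, 252, 193]);
  translate([0, 1260, 965]) cube([958, 252, 193]);
  translate([0, 1512, 1158]) cube([958, 252, 193]);
  translate([0, 1764, 1351]) cube([958, 252, 193]);
  translate([0, 2016, 1544]) cube([958, 252, 193]);
  translate([0, 2268, 1737]) cube([958, 252, 193]);
}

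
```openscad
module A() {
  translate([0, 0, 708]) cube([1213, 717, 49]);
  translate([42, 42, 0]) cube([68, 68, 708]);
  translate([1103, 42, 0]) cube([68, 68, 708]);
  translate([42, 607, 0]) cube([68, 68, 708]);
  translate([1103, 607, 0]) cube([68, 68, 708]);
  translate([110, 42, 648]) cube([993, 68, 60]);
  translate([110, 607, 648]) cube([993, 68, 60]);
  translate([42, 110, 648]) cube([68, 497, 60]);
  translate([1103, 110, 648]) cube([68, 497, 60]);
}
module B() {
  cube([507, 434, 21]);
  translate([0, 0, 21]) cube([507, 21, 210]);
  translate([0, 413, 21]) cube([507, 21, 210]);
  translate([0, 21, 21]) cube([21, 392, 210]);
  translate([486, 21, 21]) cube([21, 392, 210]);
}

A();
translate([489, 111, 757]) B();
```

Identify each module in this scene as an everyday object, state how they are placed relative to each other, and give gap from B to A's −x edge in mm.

The open box's min-x is at 489; the table's min-x is 0; gap = 489 mm.

A is a table. B is an open box. The open box is on top of the table. The gap from the open box to the table's −x edge is 489 mm.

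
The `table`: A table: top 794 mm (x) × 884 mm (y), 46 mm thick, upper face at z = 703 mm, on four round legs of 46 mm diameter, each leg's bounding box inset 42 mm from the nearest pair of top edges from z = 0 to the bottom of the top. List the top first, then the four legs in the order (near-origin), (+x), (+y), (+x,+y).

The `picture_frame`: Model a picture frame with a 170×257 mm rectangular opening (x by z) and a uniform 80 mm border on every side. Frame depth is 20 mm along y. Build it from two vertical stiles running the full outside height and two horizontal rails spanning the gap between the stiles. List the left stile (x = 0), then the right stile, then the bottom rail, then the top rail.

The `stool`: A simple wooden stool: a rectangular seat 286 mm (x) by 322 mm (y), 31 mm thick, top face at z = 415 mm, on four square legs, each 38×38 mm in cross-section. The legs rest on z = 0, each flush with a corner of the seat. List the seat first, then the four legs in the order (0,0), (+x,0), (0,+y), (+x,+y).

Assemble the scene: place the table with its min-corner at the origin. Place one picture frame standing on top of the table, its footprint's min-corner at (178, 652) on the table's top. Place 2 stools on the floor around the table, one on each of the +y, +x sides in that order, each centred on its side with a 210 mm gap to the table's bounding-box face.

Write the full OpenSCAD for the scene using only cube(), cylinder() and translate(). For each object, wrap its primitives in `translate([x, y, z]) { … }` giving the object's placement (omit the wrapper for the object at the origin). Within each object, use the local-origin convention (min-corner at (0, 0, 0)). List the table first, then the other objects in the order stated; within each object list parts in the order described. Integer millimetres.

translate([0, 0, 657]) cube([794, 884, 46]);
translate([65, 65, 0]) cylinder(h = 657, r = 23);
translate([729, 65, 0]) cylinder(h = 657, r = 23);
translate([65, 819, 0]) cylinder(h = 657, r = 23);
translate([729, 819, 0]) cylinder(h = 657, r = 23);
translate([178, 652, 703]) {
  cube([80, 20, 417]);
  translate([250, 0, 0]) cube([80, 20, 417]);
  translate([80, 0, 0]) cube([170, 20, 80]);
  translate([80, 0, 337]) cube([170, 20, 80]);
}
translate([254, 1094, 0]) {
  translate([0, 0, 384]) cube([286, 322, 31]);
  cube([38, 38, 384]);
  translate([248, 0, 0]) cube([38, 38, 384]);
  translate([0, 284, 0]) cube([38, 38, 384]);
  translate([248, 284, 0]) cube([38, 38, 384]);
}
translate([1004, 281, 0]) {
  translate([0, 0, 384]) cube([286, 322, 31]);
  cube([38, 38, 384]);
  translate([248, 0, 0]) cube([38, 38, 384]);
  translate([0, 284, 0]) cube([38, 38, 384]);
  translate([248, 284, 0]) cube([38, 38, 384]);
}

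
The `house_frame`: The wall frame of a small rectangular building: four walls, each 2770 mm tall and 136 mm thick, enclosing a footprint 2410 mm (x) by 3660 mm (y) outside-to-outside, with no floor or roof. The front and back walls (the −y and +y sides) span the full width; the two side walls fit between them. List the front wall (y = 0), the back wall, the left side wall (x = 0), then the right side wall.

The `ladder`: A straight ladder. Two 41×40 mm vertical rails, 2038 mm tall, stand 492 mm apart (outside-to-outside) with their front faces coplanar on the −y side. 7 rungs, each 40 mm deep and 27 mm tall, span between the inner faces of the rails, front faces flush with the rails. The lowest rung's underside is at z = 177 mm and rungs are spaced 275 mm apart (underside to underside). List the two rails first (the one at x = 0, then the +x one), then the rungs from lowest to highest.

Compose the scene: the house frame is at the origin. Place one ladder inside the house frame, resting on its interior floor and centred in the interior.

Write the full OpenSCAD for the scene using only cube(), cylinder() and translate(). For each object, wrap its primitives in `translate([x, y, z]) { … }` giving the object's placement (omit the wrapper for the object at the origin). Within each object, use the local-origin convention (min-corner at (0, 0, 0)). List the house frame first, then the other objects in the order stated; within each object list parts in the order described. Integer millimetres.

cube([2410, 136, 2770]);
translate([0, 3524, 0]) cube([2410, 136, 2770]);
translate([0, 136, 0]) cube([136, 3388, 2770]);
translate([2274, 136, 0]) cube([136, 3388, 2770]);
translate([959, 1810, 0]) {
  cube([41, 40, 2038]);
  translate([451, 0, 0]) cube([41, 40, 2038]);
  translate([41, 0, 177]) cube([410, 40, 27]);
  translate([41, 0, 452]) cube([410, 40, 27]);
  translate([41, 0, 727]) cube([410, 40, 27]);
  translate([41, 0, 1002]) cube([410, 40, 27]);
  translate([41, 0, 1277]) cube([410, 40, 27]);
  translate([41, 0, 1552]) cube([410, 40, 27]);
  translate([41, 0, 1827]) cube([410, 40, 27]);
}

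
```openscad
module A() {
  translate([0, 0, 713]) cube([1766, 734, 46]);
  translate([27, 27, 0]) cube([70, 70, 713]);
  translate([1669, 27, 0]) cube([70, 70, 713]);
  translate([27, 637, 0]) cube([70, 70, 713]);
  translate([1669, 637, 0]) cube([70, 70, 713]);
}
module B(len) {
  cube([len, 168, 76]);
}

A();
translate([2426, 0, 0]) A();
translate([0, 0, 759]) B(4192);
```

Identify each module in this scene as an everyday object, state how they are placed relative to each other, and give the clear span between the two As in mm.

A is a table. B is a beam. A beam spans the tops of two tables. The clear span between the two tables is 660 mm.

Second table starts at x = 2426; first ends at x = 1766; clear span = 2426 − 1766 = 660 mm.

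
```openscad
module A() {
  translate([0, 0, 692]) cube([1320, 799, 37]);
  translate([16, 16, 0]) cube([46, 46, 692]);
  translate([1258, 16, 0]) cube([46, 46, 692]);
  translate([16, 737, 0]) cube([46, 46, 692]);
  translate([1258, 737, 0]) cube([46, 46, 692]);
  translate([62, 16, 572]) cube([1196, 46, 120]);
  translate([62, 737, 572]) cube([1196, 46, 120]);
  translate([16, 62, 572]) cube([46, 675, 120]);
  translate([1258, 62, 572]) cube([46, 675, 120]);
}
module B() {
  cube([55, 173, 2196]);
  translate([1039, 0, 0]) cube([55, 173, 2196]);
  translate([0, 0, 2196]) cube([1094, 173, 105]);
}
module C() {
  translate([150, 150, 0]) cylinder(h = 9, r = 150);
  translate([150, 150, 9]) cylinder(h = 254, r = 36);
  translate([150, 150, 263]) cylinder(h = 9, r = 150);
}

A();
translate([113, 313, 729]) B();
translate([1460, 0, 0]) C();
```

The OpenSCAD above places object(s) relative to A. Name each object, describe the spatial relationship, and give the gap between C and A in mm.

The spool's nearest face is 140 mm from the table's +x face.

A is a table. B is a door frame. C is a spool. The door frame is on top of the table, centred. The spool is on the floor beside the table on its +x side. The gap between the spool and the table is 140 mm.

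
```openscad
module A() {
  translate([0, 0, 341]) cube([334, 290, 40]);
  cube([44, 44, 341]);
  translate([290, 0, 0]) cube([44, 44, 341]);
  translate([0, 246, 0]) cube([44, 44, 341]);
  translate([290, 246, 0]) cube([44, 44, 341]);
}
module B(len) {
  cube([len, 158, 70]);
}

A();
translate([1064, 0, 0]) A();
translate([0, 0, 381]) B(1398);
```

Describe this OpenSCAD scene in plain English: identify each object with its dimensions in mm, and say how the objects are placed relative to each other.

A is a four-legged stool. The seat is a 334×290×40 mm slab whose top surface is at z = 381 mm; four square legs, each 44×44 mm in cross-section, run from the floor (z = 0) to the underside of the seat, each flush with a corner of the seat.

B is a rectangular beam 1398 mm long (x), 158 mm deep (y), 70 mm thick (z).

The beam spans the tops of two stools placed 730 mm apart, resting at z = 381 mm.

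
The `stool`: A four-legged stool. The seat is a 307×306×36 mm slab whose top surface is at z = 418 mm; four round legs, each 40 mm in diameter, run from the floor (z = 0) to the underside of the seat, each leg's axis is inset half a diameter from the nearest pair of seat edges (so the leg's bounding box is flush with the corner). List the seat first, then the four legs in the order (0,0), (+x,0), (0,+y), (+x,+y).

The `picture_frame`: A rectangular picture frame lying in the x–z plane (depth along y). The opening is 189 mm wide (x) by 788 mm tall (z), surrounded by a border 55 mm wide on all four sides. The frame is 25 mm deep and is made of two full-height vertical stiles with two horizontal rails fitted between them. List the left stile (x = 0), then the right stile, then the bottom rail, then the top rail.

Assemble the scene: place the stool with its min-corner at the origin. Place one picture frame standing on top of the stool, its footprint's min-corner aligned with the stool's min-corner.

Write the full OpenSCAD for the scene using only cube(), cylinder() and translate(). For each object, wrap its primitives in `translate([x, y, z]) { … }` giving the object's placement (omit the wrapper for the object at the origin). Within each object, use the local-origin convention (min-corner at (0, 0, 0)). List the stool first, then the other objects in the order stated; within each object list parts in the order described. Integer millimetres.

translate([0, 0, 382]) cube([307, 306, 36]);
translate([20, 20, 0]) cylinder(h = 382, r = 20);
translate([287, 20, 0]) cylinder(h = 382, r = 20);
translate([20, 286, 0]) cylinder(h = 382, r = 20);
translate([287, 286, 0]) cylinder(h = 382, r = 20);
translate([0, 0, 418]) {
  cube([55, 25, 898]);
  translate([244, 0, 0]) cube([55, 25, 898]);
  translate([55, 0, 0]) cube([189, 25, 55]);
  translate([55, 0, 843]) cube([189, 25, 55]);
}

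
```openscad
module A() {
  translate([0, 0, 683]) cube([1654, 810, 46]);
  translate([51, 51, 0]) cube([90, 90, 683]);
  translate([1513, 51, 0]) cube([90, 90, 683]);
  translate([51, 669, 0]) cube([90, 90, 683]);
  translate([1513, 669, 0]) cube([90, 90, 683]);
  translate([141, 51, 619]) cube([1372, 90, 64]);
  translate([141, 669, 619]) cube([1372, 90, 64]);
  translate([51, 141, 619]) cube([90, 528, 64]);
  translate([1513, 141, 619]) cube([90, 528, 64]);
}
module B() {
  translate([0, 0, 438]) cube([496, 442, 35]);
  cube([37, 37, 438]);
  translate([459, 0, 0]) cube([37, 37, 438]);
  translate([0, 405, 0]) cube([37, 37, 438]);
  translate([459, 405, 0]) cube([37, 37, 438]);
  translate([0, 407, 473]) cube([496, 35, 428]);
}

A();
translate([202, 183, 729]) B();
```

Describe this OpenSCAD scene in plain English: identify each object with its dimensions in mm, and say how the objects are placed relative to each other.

A is a table with a 1654×810 mm rectangular top, 46 mm thick, top surface at z = 729 mm, supported by four 90×90 mm square legs, each inset 51 mm from the nearest pair of top edges, running from the floor. Four apron rails, 90 mm thick and 64 mm tall, run between adjacent legs with their top edges flush with the underside of the top and their outer faces flush with the legs' outer faces.

B is a chair. The seat is a 496×442×35 mm slab with its top at z = 473 mm, on four 37×37 mm corner legs (flush with the seat edges, standing on z = 0). A flat backrest 35 mm thick, 428 mm tall, spans the full seat width and rises from the seat top along its +y edge, rear face flush with the rear of the seat.

The chair is on top of the table.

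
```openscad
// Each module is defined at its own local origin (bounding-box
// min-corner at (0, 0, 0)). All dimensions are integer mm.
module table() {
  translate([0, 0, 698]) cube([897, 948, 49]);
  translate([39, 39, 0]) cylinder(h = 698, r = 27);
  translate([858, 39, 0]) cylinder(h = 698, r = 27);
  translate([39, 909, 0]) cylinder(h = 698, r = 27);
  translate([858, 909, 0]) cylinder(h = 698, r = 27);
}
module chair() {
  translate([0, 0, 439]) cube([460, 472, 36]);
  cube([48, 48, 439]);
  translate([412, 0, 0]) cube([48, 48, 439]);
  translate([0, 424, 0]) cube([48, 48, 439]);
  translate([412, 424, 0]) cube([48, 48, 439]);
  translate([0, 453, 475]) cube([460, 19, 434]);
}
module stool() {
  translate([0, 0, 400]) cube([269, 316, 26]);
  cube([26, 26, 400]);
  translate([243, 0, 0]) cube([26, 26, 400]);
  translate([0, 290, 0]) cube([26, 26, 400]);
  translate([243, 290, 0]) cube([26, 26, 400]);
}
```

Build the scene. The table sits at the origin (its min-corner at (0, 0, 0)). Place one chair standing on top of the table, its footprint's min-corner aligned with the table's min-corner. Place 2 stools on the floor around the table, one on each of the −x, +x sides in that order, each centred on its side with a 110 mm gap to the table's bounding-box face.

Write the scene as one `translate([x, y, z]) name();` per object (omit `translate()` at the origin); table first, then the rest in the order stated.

table();
translate([0, 0, 747]) chair();
translate([-379, 316, 0]) stool();
translate([1007, 316, 0]) stool();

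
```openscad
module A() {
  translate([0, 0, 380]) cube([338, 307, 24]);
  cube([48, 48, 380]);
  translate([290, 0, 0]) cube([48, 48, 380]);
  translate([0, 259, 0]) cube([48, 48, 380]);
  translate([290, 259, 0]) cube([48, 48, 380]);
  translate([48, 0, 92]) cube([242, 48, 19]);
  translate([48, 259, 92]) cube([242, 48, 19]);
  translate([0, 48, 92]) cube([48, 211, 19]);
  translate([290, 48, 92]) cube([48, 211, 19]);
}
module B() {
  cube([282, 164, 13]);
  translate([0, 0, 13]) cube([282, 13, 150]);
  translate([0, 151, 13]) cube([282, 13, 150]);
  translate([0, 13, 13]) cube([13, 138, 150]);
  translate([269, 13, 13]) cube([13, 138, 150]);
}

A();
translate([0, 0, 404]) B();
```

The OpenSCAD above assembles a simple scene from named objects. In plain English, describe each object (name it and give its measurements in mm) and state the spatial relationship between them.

A is a four-legged stool. The seat is 338×307 mm, 24 mm thick, top at z = 404 mm. It stands on four square legs, each 48×48 mm in cross-section, from z = 0 to the seat underside, each flush with a corner of the seat. Four stretchers, 48 mm wide and 19 mm tall, connect adjacent legs with their undersides at z = 92 mm, each running between the inner faces of the legs it joins and aligned with the legs' outer faces on the other axis.

B is an open-topped rectangular box: outside dimensions 282×164×163 mm, with a uniform wall and base thickness of 13 mm. The base is a full 282×164 slab on the floor; four walls sit on top of the base. The front and back walls (the −y and +y sides) span the full width; the two side walls fit between them.

The open box is on top of the stool.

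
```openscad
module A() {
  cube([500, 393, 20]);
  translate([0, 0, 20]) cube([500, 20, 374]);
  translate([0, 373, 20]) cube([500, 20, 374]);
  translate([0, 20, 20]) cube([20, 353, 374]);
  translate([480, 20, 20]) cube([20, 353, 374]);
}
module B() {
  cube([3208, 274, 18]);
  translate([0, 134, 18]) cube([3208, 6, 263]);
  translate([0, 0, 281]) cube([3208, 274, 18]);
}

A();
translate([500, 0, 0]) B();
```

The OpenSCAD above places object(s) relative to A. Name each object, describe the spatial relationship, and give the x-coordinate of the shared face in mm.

The open box's +x face and the I-beam's −x face are both at x = 500 mm.

A is an open box. B is an I-beam. The I-beam is against the open box's +x side, with their −y faces flush. The x-coordinate of the shared face is 500 mm.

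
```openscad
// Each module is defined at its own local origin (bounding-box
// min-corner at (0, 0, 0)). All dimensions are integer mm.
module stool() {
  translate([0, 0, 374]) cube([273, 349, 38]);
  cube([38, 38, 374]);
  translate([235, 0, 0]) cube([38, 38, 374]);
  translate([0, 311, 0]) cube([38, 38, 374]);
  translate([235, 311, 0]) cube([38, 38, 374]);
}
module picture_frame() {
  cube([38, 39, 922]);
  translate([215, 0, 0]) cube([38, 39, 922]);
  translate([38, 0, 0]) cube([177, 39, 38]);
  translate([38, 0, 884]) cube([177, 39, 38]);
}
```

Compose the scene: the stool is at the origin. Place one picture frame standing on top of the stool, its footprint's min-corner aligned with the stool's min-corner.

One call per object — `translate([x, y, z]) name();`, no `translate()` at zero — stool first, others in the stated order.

stool();
translate([0, 0, 412]) picture_frame();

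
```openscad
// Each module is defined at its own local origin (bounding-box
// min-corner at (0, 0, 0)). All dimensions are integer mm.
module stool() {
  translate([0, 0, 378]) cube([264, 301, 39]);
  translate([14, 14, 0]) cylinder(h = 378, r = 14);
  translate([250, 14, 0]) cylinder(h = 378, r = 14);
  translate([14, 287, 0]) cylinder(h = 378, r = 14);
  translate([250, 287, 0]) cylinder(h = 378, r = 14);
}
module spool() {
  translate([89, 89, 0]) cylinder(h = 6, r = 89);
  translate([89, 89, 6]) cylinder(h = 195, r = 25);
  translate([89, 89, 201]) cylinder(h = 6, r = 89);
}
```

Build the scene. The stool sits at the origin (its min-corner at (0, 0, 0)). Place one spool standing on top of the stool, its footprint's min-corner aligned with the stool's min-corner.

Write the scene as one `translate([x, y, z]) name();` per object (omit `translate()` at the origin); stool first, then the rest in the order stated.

stool();
translate([0, 0, 417]) spool();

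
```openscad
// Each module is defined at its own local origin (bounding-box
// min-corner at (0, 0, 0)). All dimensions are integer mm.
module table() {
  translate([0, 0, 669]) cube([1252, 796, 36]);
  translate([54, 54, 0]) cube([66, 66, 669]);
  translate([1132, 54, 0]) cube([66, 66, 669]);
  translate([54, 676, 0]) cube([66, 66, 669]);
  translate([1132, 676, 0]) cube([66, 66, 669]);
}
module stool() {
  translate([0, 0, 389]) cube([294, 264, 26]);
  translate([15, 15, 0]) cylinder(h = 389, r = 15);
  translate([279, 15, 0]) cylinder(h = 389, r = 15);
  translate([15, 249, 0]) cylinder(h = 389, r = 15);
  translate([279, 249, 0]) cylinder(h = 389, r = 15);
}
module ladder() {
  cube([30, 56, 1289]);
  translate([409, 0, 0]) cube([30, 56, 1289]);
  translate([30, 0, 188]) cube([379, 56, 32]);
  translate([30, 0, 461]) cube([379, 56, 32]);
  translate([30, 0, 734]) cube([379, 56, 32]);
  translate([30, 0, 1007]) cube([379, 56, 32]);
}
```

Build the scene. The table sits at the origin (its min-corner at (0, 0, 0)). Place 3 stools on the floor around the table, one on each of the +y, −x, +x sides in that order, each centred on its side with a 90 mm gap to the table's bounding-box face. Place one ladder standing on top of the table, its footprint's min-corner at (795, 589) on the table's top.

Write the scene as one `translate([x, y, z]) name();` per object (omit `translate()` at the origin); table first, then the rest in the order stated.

table();
translate([479, 886, 0]) stool();
translate([-384, 266, 0]) stool();
translate([1342, 266, 0]) stool();
translate([795, 589, 705]) ladder();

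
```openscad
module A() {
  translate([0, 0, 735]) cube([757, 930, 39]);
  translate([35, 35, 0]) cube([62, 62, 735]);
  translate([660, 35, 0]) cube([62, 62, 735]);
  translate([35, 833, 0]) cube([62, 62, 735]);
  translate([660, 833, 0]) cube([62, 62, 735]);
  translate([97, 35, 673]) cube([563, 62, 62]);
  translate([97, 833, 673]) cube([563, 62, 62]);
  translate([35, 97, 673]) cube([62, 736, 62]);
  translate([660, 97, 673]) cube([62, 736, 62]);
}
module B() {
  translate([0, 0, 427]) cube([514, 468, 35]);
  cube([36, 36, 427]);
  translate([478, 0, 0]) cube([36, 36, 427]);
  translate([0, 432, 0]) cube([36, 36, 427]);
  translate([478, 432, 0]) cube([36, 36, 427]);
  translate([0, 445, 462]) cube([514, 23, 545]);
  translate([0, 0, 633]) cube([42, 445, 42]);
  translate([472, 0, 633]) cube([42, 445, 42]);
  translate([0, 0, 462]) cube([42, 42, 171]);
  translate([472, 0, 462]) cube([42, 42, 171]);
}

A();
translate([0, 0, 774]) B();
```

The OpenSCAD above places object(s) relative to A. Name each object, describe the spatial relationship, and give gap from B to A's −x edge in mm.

A is a table. B is a chair. The chair is on top of the table. The gap from the chair to the table's −x edge is 0 mm.

The chair's min-x is at 0; the table's min-x is 0; gap = 0 mm.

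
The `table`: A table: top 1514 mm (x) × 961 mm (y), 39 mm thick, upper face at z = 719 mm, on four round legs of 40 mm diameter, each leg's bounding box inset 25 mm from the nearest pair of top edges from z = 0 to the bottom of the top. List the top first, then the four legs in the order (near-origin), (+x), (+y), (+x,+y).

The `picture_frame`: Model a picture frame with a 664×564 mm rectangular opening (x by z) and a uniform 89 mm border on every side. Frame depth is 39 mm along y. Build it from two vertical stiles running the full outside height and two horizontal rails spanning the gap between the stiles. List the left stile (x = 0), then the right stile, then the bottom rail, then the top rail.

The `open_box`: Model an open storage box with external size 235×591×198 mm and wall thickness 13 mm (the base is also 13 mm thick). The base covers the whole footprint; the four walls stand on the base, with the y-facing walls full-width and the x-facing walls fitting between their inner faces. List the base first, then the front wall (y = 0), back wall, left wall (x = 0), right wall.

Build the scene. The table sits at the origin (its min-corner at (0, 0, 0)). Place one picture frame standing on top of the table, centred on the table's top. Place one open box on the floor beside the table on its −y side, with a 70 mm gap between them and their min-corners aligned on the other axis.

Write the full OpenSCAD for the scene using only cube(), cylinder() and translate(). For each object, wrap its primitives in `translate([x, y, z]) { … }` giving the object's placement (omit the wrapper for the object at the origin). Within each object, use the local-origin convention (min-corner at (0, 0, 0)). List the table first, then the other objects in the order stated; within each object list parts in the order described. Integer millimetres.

translate([0, 0, 680]) cube([1514, 961, 39]);
translate([45, 45, 0]) cylinder(h = 680, r = 20);
translate([1469, 45, 0]) cylinder(h = 680, r = 20);
translate([45, 916, 0]) cylinder(h = 680, r = 20);
translate([1469, 916, 0]) cylinder(h = 680, r = 20);
translate([336, 461, 719]) {
  cube([89, 39, 742]);
  translate([753, 0, 0]) cube([89, 39, 742]);
  translate([89, 0, 0]) cube([664, 39, 89]);
  translate([89, 0, 653]) cube([664, 39, 89]);
}
translate([0, -661, 0]) {
  cube([235, 591, 13]);
  translate([0, 0, 13]) cube([235, 13, 185]);
  translate([0, 578, 13]) cube([235, 13, 185]);
  translate([0, 13, 13]) cube([13, 565, 185]);
  translate([222, 13, 13]) cube([13, 565, 185]);
}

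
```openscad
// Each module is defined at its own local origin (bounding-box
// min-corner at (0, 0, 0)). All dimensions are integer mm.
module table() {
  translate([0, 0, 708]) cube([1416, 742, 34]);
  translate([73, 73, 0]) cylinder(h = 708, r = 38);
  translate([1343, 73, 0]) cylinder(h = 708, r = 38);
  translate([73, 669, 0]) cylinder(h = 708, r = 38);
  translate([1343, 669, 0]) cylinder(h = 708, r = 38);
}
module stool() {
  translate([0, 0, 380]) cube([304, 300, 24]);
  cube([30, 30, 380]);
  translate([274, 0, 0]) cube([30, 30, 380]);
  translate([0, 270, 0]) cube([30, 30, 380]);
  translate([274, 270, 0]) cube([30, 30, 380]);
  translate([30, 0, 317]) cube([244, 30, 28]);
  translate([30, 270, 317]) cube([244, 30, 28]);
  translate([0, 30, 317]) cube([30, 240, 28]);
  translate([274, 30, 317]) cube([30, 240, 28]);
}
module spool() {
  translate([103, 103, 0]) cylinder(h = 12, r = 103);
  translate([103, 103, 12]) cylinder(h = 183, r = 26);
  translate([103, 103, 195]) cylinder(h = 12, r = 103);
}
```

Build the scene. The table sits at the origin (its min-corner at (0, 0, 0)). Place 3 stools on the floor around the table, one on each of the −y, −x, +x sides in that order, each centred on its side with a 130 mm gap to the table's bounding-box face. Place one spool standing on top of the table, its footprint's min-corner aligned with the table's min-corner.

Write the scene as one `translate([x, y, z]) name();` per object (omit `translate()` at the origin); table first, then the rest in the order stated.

table();
translate([556, -430, 0]) stool();
translate([-434, 221, 0]) stool();
translate([1546, 221, 0]) stool();
translate([0, 0, 742]) spool();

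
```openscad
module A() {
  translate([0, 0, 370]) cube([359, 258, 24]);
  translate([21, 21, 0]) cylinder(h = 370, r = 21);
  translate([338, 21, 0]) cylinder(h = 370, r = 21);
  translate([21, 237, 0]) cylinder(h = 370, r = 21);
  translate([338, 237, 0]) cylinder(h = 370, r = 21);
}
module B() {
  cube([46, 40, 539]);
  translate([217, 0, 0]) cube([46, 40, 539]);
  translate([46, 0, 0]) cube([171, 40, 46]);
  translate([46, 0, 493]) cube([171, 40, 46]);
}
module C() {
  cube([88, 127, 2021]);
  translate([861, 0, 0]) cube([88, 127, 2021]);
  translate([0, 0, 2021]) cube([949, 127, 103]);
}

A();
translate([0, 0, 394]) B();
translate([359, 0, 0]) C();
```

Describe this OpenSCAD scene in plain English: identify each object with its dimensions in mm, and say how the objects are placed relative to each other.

A is a simple wooden stool: a rectangular seat 359 mm (x) by 258 mm (y), 24 mm thick, top face at z = 394 mm, on four round legs, each 42 mm in diameter. The legs rest on z = 0, each leg's axis is inset half a diameter from the nearest pair of seat edges (so the leg's bounding box is flush with the corner).

B is a picture frame with a 171×447 mm rectangular opening (x by z) and a uniform 46 mm border on every side. Frame depth is 40 mm along y. It is built from two vertical stiles running the full outside height and two horizontal rails spanning the gap between the stiles.

C is a rectangular door frame: two vertical jambs of 88×127 mm section, 2021 mm tall, with a clear opening 773 mm wide between their inner faces. A header 103 mm tall and 127 mm deep lies on top of the jambs and spans the full outside width.

The picture frame is on top of the stool. The door frame is against the stool's +x side, with their −y faces flush.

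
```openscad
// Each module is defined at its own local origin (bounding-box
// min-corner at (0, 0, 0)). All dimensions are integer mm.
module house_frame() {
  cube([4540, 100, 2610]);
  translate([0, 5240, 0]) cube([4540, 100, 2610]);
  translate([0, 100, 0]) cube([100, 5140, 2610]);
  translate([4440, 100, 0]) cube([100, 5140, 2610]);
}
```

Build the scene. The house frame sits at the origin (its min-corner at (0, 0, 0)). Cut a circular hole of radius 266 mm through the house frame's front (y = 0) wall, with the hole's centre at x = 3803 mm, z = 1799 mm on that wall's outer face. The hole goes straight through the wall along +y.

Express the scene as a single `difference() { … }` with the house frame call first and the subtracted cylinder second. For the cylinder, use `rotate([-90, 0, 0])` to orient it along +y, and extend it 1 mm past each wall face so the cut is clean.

difference() {
  house_frame();
  translate([3803, -1, 1799]) rotate([-90, 0, 0]) cylinder(h = 102, r = 266);
}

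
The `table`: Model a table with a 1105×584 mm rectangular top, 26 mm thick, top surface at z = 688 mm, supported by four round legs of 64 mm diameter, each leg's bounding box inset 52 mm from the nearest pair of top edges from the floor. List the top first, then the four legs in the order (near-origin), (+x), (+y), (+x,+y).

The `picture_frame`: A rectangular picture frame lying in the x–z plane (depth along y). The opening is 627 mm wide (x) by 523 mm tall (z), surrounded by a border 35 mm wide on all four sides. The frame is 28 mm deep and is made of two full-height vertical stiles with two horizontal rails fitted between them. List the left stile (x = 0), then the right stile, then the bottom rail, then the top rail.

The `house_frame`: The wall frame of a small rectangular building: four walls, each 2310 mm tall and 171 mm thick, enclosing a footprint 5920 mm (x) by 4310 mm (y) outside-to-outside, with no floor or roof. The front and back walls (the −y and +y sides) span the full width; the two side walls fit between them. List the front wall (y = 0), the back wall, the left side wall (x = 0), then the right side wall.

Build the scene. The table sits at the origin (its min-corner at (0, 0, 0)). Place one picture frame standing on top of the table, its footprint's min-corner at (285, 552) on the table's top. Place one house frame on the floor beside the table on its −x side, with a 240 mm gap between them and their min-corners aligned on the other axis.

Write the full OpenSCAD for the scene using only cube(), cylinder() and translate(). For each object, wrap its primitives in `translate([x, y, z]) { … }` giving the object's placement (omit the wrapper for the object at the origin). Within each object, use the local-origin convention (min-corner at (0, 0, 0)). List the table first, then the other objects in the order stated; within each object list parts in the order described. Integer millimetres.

translate([0, 0, 662]) cube([1105, 584, 26]);
translate([84, 84, 0]) cylinder(h = 662, r = 32);
translate([1021, 84, 0]) cylinder(h = 662, r = 32);
translate([84, 500, 0]) cylinder(h = 662, r = 32);
translate([1021, 500, 0]) cylinder(h = 662, r = 32);
translate([285, 552, 688]) {
  cube([35, 28, 593]);
  translate([662, 0, 0]) cube([35, 28, 593]);
  translate([35, 0, 0]) cube([627, 28, 35]);
  translate([35, 0, 558]) cube([627, 28, 35]);
}
translate([-6160, 0, 0]) {
  cube([5920, 171, 2310]);
  translate([0, 4139, 0]) cube([5920, 171, 2310]);
  translate([0, 171, 0]) cube([171, 3968, 2310]);
  translate([5749, 171, 0]) cube([171, 3968, 2310]);
}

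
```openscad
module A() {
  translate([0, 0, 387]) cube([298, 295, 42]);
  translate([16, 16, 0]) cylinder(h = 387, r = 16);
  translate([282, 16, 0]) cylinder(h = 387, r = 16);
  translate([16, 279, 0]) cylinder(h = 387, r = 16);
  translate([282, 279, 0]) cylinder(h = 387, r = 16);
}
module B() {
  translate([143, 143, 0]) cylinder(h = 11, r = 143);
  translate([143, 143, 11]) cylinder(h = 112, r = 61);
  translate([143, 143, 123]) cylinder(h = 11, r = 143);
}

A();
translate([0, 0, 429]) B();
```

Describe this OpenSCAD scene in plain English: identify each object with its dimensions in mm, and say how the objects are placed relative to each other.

A is a simple wooden stool: a rectangular seat 298 mm (x) by 295 mm (y), 42 mm thick, top face at z = 429 mm, on four round legs, each 32 mm in diameter. The legs rest on z = 0, each leg's axis is inset half a diameter from the nearest pair of seat edges (so the leg's bounding box is flush with the corner).

B is a spool: two coaxial disc flanges of radius 143 mm and thickness 11 mm, joined by a core cylinder of radius 61 mm and height 112 mm. The lower flange rests on z = 0 and the three cylinders share a vertical axis.

The spool is on top of the stool.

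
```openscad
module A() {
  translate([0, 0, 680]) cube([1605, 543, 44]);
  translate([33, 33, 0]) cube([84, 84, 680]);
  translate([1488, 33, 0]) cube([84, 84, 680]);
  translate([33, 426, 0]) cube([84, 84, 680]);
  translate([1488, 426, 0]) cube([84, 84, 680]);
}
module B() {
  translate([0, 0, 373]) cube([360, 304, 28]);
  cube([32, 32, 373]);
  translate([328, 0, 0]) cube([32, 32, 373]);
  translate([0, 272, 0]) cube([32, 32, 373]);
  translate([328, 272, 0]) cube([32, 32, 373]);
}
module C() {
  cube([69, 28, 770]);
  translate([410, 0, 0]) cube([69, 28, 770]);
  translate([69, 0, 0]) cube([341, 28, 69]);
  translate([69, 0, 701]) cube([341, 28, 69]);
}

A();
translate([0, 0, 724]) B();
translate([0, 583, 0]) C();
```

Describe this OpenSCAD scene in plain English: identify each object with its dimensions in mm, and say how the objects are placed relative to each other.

A is a table with a 1605×543 mm rectangular top, 44 mm thick, top surface at z = 724 mm, supported by four 84×84 mm square legs, each inset 33 mm from the nearest pair of top edges, running from the floor.

B is a simple wooden stool: a rectangular seat 360 mm (x) by 304 mm (y), 28 mm thick, top face at z = 401 mm, on four square legs, each 32×32 mm in cross-section. The legs rest on z = 0, each flush with a corner of the seat.

C is a rectangular picture frame lying in the x–z plane (depth along y). The opening is 341 mm wide (x) by 632 mm tall (z), surrounded by a border 69 mm wide on all four sides. The frame is 28 mm deep and is made of two full-height vertical stiles with two horizontal rails fitted between them.

The stool is on top of the table. The picture frame is on the floor beside the table on its +y side.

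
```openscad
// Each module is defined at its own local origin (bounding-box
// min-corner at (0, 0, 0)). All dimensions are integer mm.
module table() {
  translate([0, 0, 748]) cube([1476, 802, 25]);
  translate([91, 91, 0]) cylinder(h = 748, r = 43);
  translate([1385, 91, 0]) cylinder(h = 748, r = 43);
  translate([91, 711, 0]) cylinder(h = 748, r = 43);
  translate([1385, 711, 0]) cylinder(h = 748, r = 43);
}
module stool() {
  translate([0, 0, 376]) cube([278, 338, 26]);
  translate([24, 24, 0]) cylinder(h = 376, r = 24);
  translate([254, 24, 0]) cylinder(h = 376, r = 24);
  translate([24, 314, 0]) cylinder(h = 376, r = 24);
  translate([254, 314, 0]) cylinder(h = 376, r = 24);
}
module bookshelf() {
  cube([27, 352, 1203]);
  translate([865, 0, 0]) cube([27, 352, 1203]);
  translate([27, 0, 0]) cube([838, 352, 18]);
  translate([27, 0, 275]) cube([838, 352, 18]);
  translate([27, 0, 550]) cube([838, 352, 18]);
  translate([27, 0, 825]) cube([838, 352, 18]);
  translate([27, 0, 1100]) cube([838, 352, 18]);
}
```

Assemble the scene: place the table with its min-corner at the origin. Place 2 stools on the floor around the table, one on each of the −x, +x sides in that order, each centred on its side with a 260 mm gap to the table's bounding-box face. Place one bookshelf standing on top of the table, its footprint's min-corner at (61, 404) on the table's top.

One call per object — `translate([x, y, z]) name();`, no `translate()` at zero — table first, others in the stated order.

table();
translate([-538, 232, 0]) stool();
translate([1736, 232, 0]) stool();
translate([61, 404, 773]) bookshelf();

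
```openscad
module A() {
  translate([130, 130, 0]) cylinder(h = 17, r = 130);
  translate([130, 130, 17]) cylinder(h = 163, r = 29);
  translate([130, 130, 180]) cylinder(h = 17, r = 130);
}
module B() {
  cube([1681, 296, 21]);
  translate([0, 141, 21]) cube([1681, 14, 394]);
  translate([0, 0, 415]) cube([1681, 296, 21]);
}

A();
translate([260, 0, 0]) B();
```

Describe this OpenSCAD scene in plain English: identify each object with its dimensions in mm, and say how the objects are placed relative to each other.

A is a spool: two coaxial disc flanges of radius 130 mm and thickness 17 mm, joined by a core cylinder of radius 29 mm and height 163 mm. The lower flange rests on z = 0 and the three cylinders share a vertical axis.

B is an I-beam lying along x, 1681 mm long. Overall section height 436 mm. Two flanges 296 mm wide (y) and 21 mm thick, one on the floor and one at the top; a web 14 mm thick runs between them, centred on the flange width.

The I-beam is against the spool's +x side, with their −y faces flush.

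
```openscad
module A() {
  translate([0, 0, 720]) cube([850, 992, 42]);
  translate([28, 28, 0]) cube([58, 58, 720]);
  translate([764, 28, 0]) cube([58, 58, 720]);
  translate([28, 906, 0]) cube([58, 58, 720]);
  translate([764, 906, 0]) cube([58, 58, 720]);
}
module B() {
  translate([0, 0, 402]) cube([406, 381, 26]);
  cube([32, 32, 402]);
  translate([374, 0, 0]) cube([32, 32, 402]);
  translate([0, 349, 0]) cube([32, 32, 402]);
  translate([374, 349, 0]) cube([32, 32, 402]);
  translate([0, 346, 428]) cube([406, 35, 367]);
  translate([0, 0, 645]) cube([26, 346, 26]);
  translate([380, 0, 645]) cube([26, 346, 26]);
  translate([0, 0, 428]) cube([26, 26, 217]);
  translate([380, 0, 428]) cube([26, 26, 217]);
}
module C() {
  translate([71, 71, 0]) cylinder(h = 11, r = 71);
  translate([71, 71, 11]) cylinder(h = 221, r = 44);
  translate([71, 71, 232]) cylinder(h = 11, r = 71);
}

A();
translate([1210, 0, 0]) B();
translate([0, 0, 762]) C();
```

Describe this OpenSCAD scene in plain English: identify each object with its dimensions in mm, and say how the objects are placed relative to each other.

A is a rectangular dining table. The top is 850×992×42 mm with its upper surface at z = 762 mm. It stands on four 58×58 mm square legs, each inset 28 mm from the nearest pair of top edges, running from the floor to the underside of the top.

B is a chair. The seat is a 406×381×26 mm slab with its top at z = 428 mm, on four 32×32 mm corner legs (flush with the seat edges, standing on z = 0). A flat backrest 35 mm thick, 367 mm tall, spans the full seat width and rises from the seat top along its +y edge, rear face flush with the rear of the seat. Two armrests of 26×26 mm section run along each side from the seat's front edge to the front of the backrest, top faces 243 mm above the seat top and outer faces flush with the seat's x-edges; a 26×26 mm post under the front of each armrest stands on the seat at the front corner.

C is a spool: two coaxial disc flanges of radius 71 mm and thickness 11 mm, joined by a core cylinder of radius 44 mm and height 221 mm. The lower flange rests on z = 0 and the three cylinders share a vertical axis.

The chair is on the floor beside the table on its +x side. The spool is on top of the table.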